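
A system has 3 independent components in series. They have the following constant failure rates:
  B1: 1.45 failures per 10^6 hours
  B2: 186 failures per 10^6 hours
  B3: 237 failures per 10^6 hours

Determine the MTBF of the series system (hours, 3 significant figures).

Series of exponential components: λ_sys = Σ λ_i
λ_sys = 0.00000145 + 0.000186 + 0.000237 = 4.2445e-04 /h
MTBF = 1 / λ_sys = 2360 h

2360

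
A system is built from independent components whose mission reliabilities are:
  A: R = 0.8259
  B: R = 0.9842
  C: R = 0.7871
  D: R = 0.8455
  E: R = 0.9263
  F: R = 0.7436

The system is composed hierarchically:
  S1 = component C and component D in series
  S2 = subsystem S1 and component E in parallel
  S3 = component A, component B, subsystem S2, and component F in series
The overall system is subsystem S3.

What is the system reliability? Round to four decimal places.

Series (C and D): 0.787100 × 0.845500 = 0.665493
Parallel ([0.665493] and E): 1 − (1 − 0.665493)(1 − 0.926300) = 0.975347
Series (A, B, [0.975347], and F): 0.825900 × 0.984200 × 0.975347 × 0.743600 = 0.5895

0.5895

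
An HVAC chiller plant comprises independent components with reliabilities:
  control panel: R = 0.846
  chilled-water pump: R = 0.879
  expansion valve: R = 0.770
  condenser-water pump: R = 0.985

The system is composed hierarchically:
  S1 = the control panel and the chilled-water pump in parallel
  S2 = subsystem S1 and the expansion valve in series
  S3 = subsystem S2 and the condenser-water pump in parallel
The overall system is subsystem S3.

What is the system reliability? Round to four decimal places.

Parallel (control panel and chilled-water pump): 1 − (1 − 0.846000)(1 − 0.879000) = 0.981366
Series ([0.981366] and expansion valve): 0.981366 × 0.770000 = 0.755652
Parallel ([0.755652] and condenser-water pump): 1 − (1 − 0.755652)(1 − 0.985000) = 0.9963

0.9963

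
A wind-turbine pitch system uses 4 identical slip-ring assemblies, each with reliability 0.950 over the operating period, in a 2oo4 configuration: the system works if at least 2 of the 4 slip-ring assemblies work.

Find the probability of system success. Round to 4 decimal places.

0.9995

R = Σ_{i=2}^{4} C(4,i) p^i (1−p)^{4−i} with p = 0.950
C(4,2)·0.950^2·0.050^2 = 0.013538
C(4,3)·0.950^3·0.050^1 = 0.171475
C(4,4)·0.950^4·0.050^0 = 0.814506
Sum = 0.9995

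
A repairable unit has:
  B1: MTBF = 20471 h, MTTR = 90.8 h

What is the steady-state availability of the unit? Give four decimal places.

0.9956

A(B1) = MTBF/(MTBF+MTTR) = 20471/(20471+90.8) = 0.9956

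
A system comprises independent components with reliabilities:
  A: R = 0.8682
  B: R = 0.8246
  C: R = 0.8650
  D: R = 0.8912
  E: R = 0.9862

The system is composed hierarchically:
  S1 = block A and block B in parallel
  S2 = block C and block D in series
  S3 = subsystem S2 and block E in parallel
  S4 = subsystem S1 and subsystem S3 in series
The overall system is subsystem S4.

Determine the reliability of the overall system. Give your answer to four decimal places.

0.9738

Parallel (A and B): 1 − (1 − 0.868200)(1 − 0.824600) = 0.976882
Series (C and D): 0.865000 × 0.891200 = 0.770888
Parallel ([0.770888] and E): 1 − (1 − 0.770888)(1 − 0.986200) = 0.996838
Series ([0.976882] and [0.996838]): 0.976882 × 0.996838 = 0.9738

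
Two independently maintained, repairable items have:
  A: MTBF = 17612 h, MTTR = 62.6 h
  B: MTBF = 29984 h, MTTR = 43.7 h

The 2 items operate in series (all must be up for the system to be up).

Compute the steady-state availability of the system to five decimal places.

0.99501

A(A) = MTBF/(MTBF+MTTR) = 17612/(17612+62.6) = 0.996458
A(B) = MTBF/(MTBF+MTTR) = 29984/(29984+43.7) = 0.998545
Series availability: 0.996458 × 0.998545 = 0.99501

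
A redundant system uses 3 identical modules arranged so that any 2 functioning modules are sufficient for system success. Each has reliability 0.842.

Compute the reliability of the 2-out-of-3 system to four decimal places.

0.9330

R = Σ_{i=2}^{3} C(3,i) p^i (1−p)^{3−i} with p = 0.842
C(3,2)·0.842^2·0.158^1 = 0.336049
C(3,3)·0.842^3·0.158^0 = 0.596948
Sum = 0.9330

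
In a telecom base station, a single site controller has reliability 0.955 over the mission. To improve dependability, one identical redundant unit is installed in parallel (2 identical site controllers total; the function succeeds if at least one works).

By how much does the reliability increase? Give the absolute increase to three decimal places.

R_before = 0.955
R_after = 1 − (1 − 0.955)^2 = 0.998
ΔR = 0.998 − 0.955 = 0.043

0.043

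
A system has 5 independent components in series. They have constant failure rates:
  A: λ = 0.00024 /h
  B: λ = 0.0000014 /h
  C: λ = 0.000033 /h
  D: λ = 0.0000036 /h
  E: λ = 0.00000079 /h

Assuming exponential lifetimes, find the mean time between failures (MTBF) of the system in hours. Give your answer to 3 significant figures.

Series of exponential components: λ_sys = Σ λ_i
λ_sys = 0.00024 + 0.0000014 + 0.000033 + 0.0000036 + 0.00000079 = 2.7879e-04 /h
MTBF = 1 / λ_sys = 3590 h

3590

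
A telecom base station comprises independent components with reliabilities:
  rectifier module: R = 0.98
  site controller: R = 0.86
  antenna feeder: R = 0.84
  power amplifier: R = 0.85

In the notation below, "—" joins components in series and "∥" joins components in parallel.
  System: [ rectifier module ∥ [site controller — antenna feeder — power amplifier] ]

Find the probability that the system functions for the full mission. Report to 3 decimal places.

0.992

Series (site controller, antenna feeder, and power amplifier): 0.86000 × 0.84000 × 0.85000 = 0.61404
Parallel (rectifier module and [0.61404]): 1 − (1 − 0.98000)(1 − 0.61404) = 0.992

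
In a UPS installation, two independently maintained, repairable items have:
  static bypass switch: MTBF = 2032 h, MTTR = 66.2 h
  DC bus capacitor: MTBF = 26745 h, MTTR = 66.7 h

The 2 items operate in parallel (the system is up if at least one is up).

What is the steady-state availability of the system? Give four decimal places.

0.9999

A(static bypass switch) = MTBF/(MTBF+MTTR) = 2032/(2032+66.2) = 0.968449
A(DC bus capacitor) = MTBF/(MTBF+MTTR) = 26745/(26745+66.7) = 0.997512
Parallel availability: 1 − (1 − 0.968449)(1 − 0.997512) = 0.9999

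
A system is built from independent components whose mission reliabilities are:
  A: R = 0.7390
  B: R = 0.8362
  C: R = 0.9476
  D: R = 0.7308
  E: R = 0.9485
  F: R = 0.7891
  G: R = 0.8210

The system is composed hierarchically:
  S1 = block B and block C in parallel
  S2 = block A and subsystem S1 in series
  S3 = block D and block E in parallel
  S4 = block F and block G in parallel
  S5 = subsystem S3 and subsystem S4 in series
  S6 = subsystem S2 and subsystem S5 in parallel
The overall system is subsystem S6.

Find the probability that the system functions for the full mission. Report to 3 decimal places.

0.986

Parallel (B and C): 1 − (1 − 0.83620)(1 − 0.94760) = 0.99142
Series (A and [0.99142]): 0.73900 × 0.99142 = 0.73266
Parallel (D and E): 1 − (1 − 0.73080)(1 − 0.94850) = 0.98614
Parallel (F and G): 1 − (1 − 0.78910)(1 − 0.82100) = 0.96225
Series ([0.98614] and [0.96225]): 0.98614 × 0.96225 = 0.94891
Parallel ([0.73266] and [0.94891]): 1 − (1 − 0.73266)(1 − 0.94891) = 0.986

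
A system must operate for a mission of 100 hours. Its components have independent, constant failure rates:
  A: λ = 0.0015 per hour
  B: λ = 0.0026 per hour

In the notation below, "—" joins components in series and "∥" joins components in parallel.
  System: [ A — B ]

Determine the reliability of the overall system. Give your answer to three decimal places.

0.664

R(A) = exp(−0.0015 × 100) = 0.86071
R(B) = exp(−0.0026 × 100) = 0.77105
Series (A and B): 0.86071 × 0.77105 = 0.664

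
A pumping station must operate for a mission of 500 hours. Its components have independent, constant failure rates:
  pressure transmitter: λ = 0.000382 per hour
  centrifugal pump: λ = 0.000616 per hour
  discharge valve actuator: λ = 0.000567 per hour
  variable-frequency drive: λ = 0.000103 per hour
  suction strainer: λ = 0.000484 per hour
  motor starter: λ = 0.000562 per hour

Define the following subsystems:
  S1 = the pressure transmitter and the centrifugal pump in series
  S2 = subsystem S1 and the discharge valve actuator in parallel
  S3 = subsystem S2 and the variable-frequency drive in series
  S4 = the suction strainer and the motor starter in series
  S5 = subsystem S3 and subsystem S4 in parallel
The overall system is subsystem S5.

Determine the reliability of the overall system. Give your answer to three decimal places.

R(pressure transmitter) = exp(−0.000382 × 500) = 0.82613
R(centrifugal pump) = exp(−0.000616 × 500) = 0.73492
R(discharge valve actuator) = exp(−0.000567 × 500) = 0.75314
R(variable-frequency drive) = exp(−0.000103 × 500) = 0.94980
R(suction strainer) = exp(−0.000484 × 500) = 0.78506
R(motor starter) = exp(−0.000562 × 500) = 0.75503
Series (pressure transmitter and centrifugal pump): 0.82613 × 0.73492 = 0.60714
Parallel ([0.60714] and discharge valve actuator): 1 − (1 − 0.60714)(1 − 0.75314) = 0.90302
Series ([0.90302] and variable-frequency drive): 0.90302 × 0.94980 = 0.85769
Series (suction strainer and motor starter): 0.78506 × 0.75503 = 0.59274
Parallel ([0.85769] and [0.59274]): 1 − (1 − 0.85769)(1 − 0.59274) = 0.942

0.942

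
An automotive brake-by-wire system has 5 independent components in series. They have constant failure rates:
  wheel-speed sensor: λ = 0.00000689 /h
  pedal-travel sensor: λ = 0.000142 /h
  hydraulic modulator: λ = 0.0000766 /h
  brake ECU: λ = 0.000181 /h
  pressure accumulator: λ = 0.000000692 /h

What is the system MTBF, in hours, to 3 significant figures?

Series of exponential components: λ_sys = Σ λ_i
λ_sys = 0.00000689 + 0.000142 + 0.0000766 + 0.000181 + 0.000000692 = 4.0718e-04 /h
MTBF = 1 / λ_sys = 2460 h

2460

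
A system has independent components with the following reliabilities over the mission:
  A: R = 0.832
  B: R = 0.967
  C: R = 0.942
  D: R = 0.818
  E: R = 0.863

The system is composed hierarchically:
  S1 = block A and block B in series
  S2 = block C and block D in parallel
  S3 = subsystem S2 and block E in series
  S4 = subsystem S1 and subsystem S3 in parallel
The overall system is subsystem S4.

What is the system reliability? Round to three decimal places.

0.971

Series (A and B): 0.83200 × 0.96700 = 0.80454
Parallel (C and D): 1 − (1 − 0.94200)(1 − 0.81800) = 0.98944
Series ([0.98944] and E): 0.98944 × 0.86300 = 0.85389
Parallel ([0.80454] and [0.85389]): 1 − (1 − 0.80454)(1 − 0.85389) = 0.971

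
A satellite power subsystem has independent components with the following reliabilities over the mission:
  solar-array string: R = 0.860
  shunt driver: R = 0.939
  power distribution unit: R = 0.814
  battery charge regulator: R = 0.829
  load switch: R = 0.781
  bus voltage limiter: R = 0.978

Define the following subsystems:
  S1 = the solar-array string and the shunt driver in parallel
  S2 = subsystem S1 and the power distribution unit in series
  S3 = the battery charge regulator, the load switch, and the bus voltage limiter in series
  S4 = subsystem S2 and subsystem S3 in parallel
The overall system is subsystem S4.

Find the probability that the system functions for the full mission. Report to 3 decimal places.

0.929

Parallel (solar-array string and shunt driver): 1 − (1 − 0.86000)(1 − 0.93900) = 0.99146
Series ([0.99146] and power distribution unit): 0.99146 × 0.81400 = 0.80705
Series (battery charge regulator, load switch, and bus voltage limiter): 0.82900 × 0.78100 × 0.97800 = 0.63321
Parallel ([0.80705] and [0.63321]): 1 − (1 − 0.80705)(1 − 0.63321) = 0.929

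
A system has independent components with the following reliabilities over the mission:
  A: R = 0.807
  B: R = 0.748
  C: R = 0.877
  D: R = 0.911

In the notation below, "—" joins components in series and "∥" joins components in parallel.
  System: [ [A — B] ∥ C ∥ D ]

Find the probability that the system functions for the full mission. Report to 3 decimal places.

Series (A and B): 0.80700 × 0.74800 = 0.60364
Parallel ([0.60364], C, and D): 1 − (1 − 0.60364)(1 − 0.87700)(1 − 0.91100) = 0.996

0.996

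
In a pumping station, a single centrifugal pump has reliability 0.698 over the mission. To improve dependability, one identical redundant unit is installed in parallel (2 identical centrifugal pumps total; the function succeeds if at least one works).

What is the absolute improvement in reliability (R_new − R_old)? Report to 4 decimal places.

R_before = 0.698
R_after = 1 − (1 − 0.698)^2 = 0.9088
ΔR = 0.9088 − 0.698 = 0.2108

0.2108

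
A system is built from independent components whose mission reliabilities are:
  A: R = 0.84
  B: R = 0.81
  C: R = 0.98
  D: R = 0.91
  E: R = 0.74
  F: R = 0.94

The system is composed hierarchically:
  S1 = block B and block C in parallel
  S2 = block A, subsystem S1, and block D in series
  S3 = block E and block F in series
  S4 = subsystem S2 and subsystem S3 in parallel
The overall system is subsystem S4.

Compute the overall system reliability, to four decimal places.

0.9274

Parallel (B and C): 1 − (1 − 0.810000)(1 − 0.980000) = 0.996200
Series (A, [0.996200], and D): 0.840000 × 0.996200 × 0.910000 = 0.761495
Series (E and F): 0.740000 × 0.940000 = 0.695600
Parallel ([0.761495] and [0.695600]): 1 − (1 − 0.761495)(1 − 0.695600) = 0.9274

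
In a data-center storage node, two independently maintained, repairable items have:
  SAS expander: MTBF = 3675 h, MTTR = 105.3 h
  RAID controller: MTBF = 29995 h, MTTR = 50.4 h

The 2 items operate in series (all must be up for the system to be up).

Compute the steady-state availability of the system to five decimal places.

A(SAS expander) = MTBF/(MTBF+MTTR) = 3675/(3675+105.3) = 0.972145
A(RAID controller) = MTBF/(MTBF+MTTR) = 29995/(29995+50.4) = 0.998323
Series availability: 0.972145 × 0.998323 = 0.97051

0.97051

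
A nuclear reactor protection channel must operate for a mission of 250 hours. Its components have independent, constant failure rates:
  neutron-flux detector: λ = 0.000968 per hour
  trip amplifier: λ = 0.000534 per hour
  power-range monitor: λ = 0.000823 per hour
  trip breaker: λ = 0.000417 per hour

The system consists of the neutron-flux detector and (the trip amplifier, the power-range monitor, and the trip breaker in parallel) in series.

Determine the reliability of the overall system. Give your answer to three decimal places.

0.783

R(neutron-flux detector) = exp(−0.000968 × 250) = 0.78506
R(trip amplifier) = exp(−0.000534 × 250) = 0.87503
R(power-range monitor) = exp(−0.000823 × 250) = 0.81404
R(trip breaker) = exp(−0.000417 × 250) = 0.90100
Parallel (trip amplifier, power-range monitor, and trip breaker): 1 − (1 − 0.87503)(1 − 0.81404)(1 − 0.90100) = 0.99770
Series (neutron-flux detector and [0.99770]): 0.78506 × 0.99770 = 0.783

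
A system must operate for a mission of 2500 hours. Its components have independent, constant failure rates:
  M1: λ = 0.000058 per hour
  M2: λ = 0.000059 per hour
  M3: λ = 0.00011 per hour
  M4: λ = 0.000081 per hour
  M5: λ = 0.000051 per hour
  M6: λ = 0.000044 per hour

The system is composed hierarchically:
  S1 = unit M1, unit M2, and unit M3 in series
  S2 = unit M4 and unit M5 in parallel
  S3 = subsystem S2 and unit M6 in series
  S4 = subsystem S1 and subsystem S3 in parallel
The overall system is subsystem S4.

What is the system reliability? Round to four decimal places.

R(M1) = exp(−0.000058 × 2500) = 0.865022
R(M2) = exp(−0.000059 × 2500) = 0.862862
R(M3) = exp(−0.00011 × 2500) = 0.759572
R(M4) = exp(−0.000081 × 2500) = 0.816686
R(M5) = exp(−0.000051 × 2500) = 0.880293
R(M6) = exp(−0.000044 × 2500) = 0.895834
Series (M1, M2, and M3): 0.865022 × 0.862862 × 0.759572 = 0.566940
Parallel (M4 and M5): 1 − (1 − 0.816686)(1 − 0.880293) = 0.978056
Series ([0.978056] and M6): 0.978056 × 0.895834 = 0.876176
Parallel ([0.566940] and [0.876176]): 1 − (1 − 0.566940)(1 − 0.876176) = 0.9464

0.9464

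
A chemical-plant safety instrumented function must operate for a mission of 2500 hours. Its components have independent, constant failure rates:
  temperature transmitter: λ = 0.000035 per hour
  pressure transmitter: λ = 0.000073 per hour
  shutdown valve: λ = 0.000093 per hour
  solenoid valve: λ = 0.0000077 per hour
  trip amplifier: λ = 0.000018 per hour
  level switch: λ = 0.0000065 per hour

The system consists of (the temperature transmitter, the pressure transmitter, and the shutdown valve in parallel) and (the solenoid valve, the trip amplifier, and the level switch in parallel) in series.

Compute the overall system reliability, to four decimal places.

R(temperature transmitter) = exp(−0.000035 × 2500) = 0.916219
R(pressure transmitter) = exp(−0.000073 × 2500) = 0.833185
R(shutdown valve) = exp(−0.000093 × 2500) = 0.792550
R(solenoid valve) = exp(−0.0000077 × 2500) = 0.980934
R(trip amplifier) = exp(−0.000018 × 2500) = 0.955997
R(level switch) = exp(−0.0000065 × 2500) = 0.983881
Parallel (temperature transmitter, pressure transmitter, and shutdown valve): 1 − (1 − 0.916219)(1 − 0.833185)(1 − 0.792550) = 0.997101
Parallel (solenoid valve, trip amplifier, and level switch): 1 − (1 − 0.980934)(1 − 0.955997)(1 − 0.983881) = 0.999986
Series ([0.997101] and [0.999986]): 0.997101 × 0.999986 = 0.9971

0.9971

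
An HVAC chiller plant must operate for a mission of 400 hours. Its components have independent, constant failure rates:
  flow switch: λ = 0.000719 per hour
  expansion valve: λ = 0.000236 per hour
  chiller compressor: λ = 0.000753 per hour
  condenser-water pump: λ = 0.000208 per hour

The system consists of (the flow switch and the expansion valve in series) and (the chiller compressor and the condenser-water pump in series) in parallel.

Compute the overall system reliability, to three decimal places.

R(flow switch) = exp(−0.000719 × 400) = 0.75006
R(expansion valve) = exp(−0.000236 × 400) = 0.90992
R(chiller compressor) = exp(−0.000753 × 400) = 0.73993
R(condenser-water pump) = exp(−0.000208 × 400) = 0.92017
Series (flow switch and expansion valve): 0.75006 × 0.90992 = 0.68249
Series (chiller compressor and condenser-water pump): 0.73993 × 0.92017 = 0.68086
Parallel ([0.68249] and [0.68086]): 1 − (1 − 0.68249)(1 − 0.68086) = 0.899

0.899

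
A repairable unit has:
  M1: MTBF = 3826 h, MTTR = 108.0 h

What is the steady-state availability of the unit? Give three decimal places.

0.973

A(M1) = MTBF/(MTBF+MTTR) = 3826/(3826+108.0) = 0.973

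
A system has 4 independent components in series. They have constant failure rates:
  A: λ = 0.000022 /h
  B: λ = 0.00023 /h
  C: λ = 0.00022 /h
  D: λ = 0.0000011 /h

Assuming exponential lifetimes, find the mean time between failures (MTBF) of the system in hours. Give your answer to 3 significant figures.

Series of exponential components: λ_sys = Σ λ_i
λ_sys = 0.000022 + 0.00023 + 0.00022 + 0.0000011 = 4.7310e-04 /h
MTBF = 1 / λ_sys = 2110 h

2110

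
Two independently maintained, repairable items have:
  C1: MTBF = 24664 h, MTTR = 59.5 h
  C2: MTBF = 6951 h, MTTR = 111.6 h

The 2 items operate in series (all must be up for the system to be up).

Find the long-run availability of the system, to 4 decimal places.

A(C1) = MTBF/(MTBF+MTTR) = 24664/(24664+59.5) = 0.997593
A(C2) = MTBF/(MTBF+MTTR) = 6951/(6951+111.6) = 0.984198
Series availability: 0.997593 × 0.984198 = 0.9818

0.9818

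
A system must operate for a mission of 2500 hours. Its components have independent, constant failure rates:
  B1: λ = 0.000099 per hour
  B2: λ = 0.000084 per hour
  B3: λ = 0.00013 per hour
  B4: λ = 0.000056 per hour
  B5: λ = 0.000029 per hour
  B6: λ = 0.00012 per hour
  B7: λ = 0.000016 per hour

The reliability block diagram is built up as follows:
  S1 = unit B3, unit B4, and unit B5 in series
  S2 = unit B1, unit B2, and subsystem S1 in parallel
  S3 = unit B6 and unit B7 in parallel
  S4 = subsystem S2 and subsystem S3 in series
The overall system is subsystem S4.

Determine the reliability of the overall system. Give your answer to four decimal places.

0.9727

R(B1) = exp(−0.000099 × 2500) = 0.780750
R(B2) = exp(−0.000084 × 2500) = 0.810584
R(B3) = exp(−0.00013 × 2500) = 0.722527
R(B4) = exp(−0.000056 × 2500) = 0.869358
R(B5) = exp(−0.000029 × 2500) = 0.930066
R(B6) = exp(−0.00012 × 2500) = 0.740818
R(B7) = exp(−0.000016 × 2500) = 0.960789
Series (B3, B4, and B5): 0.722527 × 0.869358 × 0.930066 = 0.584207
Parallel (B1, B2, and [0.584207]): 1 − (1 − 0.780750)(1 − 0.810584)(1 − 0.584207) = 0.982732
Parallel (B6 and B7): 1 − (1 − 0.740818)(1 − 0.960789) = 0.989837
Series ([0.982732] and [0.989837]): 0.982732 × 0.989837 = 0.9727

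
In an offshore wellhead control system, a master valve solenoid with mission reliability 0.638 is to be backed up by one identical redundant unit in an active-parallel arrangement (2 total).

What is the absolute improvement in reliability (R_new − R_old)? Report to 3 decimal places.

R_before = 0.638
R_after = 1 − (1 − 0.638)^2 = 0.869
ΔR = 0.869 − 0.638 = 0.231

0.231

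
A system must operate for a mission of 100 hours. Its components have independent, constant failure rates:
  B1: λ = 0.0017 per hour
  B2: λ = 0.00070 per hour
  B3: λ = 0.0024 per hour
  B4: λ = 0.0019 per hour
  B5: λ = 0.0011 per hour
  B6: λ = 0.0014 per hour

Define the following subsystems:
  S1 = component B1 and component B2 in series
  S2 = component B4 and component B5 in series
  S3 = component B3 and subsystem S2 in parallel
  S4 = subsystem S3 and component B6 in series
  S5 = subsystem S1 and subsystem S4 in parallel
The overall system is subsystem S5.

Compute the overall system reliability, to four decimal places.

0.9619

R(B1) = exp(−0.0017 × 100) = 0.843665
R(B2) = exp(−0.00070 × 100) = 0.932394
R(B3) = exp(−0.0024 × 100) = 0.786628
R(B4) = exp(−0.0019 × 100) = 0.826959
R(B5) = exp(−0.0011 × 100) = 0.895834
R(B6) = exp(−0.0014 × 100) = 0.869358
Series (B1 and B2): 0.843665 × 0.932394 = 0.786628
Series (B4 and B5): 0.826959 × 0.895834 = 0.740818
Parallel (B3 and [0.740818]): 1 − (1 − 0.786628)(1 − 0.740818) = 0.944698
Series ([0.944698] and B6): 0.944698 × 0.869358 = 0.821281
Parallel ([0.786628] and [0.821281]): 1 − (1 − 0.786628)(1 − 0.821281) = 0.9619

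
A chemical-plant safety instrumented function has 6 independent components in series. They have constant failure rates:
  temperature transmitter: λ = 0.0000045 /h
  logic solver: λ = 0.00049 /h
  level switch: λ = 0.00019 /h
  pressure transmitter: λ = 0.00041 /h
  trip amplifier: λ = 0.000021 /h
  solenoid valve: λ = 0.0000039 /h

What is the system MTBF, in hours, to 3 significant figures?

893

Series of exponential components: λ_sys = Σ λ_i
λ_sys = 0.0000045 + 0.00049 + 0.00019 + 0.00041 + 0.000021 + 0.0000039 = 1.1194e-03 /h
MTBF = 1 / λ_sys = 893 h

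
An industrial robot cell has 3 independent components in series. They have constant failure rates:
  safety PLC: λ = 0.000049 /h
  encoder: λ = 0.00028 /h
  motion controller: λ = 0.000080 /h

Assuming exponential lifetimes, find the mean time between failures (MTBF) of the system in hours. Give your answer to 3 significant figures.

2440

Series of exponential components: λ_sys = Σ λ_i
λ_sys = 0.000049 + 0.00028 + 0.000080 = 4.0900e-04 /h
MTBF = 1 / λ_sys = 2440 h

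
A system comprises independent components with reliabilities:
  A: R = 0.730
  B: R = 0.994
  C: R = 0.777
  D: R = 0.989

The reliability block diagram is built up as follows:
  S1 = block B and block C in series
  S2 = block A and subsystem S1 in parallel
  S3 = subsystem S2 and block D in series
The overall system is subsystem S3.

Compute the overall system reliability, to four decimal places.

Series (B and C): 0.994000 × 0.777000 = 0.772338
Parallel (A and [0.772338]): 1 − (1 − 0.730000)(1 − 0.772338) = 0.938531
Series ([0.938531] and D): 0.938531 × 0.989000 = 0.9282

0.9282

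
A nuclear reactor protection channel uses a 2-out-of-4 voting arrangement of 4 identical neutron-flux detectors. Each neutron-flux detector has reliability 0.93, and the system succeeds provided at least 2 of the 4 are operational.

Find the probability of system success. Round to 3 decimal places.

R = Σ_{i=2}^{4} C(4,i) p^i (1−p)^{4−i} with p = 0.93
C(4,2)·0.93^2·0.07^2 = 0.02543
C(4,3)·0.93^3·0.07^1 = 0.22522
C(4,4)·0.93^4·0.07^0 = 0.74805
Sum = 0.999

0.999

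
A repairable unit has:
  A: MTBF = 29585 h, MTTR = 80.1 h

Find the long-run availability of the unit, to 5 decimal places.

0.99730

A(A) = MTBF/(MTBF+MTTR) = 29585/(29585+80.1) = 0.99730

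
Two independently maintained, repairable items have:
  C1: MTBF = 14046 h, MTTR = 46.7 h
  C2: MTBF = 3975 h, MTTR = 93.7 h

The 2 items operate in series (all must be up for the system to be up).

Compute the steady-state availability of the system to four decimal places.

A(C1) = MTBF/(MTBF+MTTR) = 14046/(14046+46.7) = 0.996686
A(C2) = MTBF/(MTBF+MTTR) = 3975/(3975+93.7) = 0.976971
Series availability: 0.996686 × 0.976971 = 0.9737

0.9737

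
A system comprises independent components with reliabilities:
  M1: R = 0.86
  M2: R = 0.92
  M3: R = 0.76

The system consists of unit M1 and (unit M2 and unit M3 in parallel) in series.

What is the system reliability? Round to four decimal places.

0.8435

Parallel (M2 and M3): 1 − (1 − 0.920000)(1 − 0.760000) = 0.980800
Series (M1 and [0.980800]): 0.860000 × 0.980800 = 0.8435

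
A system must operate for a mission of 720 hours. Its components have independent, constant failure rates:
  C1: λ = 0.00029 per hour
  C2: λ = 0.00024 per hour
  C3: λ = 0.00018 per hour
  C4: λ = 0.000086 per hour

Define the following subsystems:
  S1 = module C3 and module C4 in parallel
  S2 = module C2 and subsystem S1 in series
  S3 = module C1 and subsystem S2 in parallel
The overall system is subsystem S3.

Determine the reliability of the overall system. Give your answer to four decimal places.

R(C1) = exp(−0.00029 × 720) = 0.811558
R(C2) = exp(−0.00024 × 720) = 0.841306
R(C3) = exp(−0.00018 × 720) = 0.878447
R(C4) = exp(−0.000086 × 720) = 0.939958
Parallel (C3 and C4): 1 − (1 − 0.878447)(1 − 0.939958) = 0.992702
Series (C2 and [0.992702]): 0.841306 × 0.992702 = 0.835166
Parallel (C1 and [0.835166]): 1 − (1 − 0.811558)(1 − 0.835166) = 0.9689

0.9689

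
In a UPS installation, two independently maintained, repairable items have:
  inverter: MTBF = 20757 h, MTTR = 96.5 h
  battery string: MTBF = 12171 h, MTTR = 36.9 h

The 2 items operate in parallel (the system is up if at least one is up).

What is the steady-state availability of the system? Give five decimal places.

0.99999

A(inverter) = MTBF/(MTBF+MTTR) = 20757/(20757+96.5) = 0.995372
A(battery string) = MTBF/(MTBF+MTTR) = 12171/(12171+36.9) = 0.996977
Parallel availability: 1 − (1 − 0.995372)(1 − 0.996977) = 0.99999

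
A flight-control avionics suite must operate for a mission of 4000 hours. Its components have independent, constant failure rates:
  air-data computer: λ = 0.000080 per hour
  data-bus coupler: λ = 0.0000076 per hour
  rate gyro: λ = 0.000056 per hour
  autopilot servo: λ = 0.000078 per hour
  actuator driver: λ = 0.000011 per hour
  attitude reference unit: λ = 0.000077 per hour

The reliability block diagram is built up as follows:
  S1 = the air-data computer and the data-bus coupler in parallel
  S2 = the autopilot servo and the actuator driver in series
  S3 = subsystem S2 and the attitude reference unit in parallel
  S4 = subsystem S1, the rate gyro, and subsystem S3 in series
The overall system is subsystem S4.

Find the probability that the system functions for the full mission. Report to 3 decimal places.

R(air-data computer) = exp(−0.000080 × 4000) = 0.72615
R(data-bus coupler) = exp(−0.0000076 × 4000) = 0.97006
R(rate gyro) = exp(−0.000056 × 4000) = 0.79932
R(autopilot servo) = exp(−0.000078 × 4000) = 0.73198
R(actuator driver) = exp(−0.000011 × 4000) = 0.95695
R(attitude reference unit) = exp(−0.000077 × 4000) = 0.73492
Parallel (air-data computer and data-bus coupler): 1 − (1 − 0.72615)(1 − 0.97006) = 0.99180
Series (autopilot servo and actuator driver): 0.73198 × 0.95695 = 0.70047
Parallel ([0.70047] and attitude reference unit): 1 − (1 − 0.70047)(1 − 0.73492) = 0.92060
Series ([0.99180], rate gyro, and [0.92060]): 0.99180 × 0.79932 × 0.92060 = 0.730

0.730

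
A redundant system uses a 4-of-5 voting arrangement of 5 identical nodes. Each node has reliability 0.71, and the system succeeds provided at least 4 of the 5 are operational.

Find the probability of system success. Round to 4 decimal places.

0.5489

R = Σ_{i=4}^{5} C(5,i) p^i (1−p)^{5−i} with p = 0.71
C(5,4)·0.71^4·0.29^1 = 0.368469
C(5,5)·0.71^5·0.29^0 = 0.180423
Sum = 0.5489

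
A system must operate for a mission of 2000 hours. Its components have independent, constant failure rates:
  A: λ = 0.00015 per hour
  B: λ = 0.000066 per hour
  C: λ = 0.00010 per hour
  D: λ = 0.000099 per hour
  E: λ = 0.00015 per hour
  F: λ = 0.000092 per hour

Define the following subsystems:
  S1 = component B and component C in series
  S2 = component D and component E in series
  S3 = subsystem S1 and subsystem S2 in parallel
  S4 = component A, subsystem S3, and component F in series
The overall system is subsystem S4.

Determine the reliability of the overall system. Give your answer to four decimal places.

R(A) = exp(−0.00015 × 2000) = 0.740818
R(B) = exp(−0.000066 × 2000) = 0.876341
R(C) = exp(−0.00010 × 2000) = 0.818731
R(D) = exp(−0.000099 × 2000) = 0.820370
R(E) = exp(−0.00015 × 2000) = 0.740818
R(F) = exp(−0.000092 × 2000) = 0.831936
Series (B and C): 0.876341 × 0.818731 = 0.717488
Series (D and E): 0.820370 × 0.740818 = 0.607745
Parallel ([0.717488] and [0.607745]): 1 − (1 − 0.717488)(1 − 0.607745) = 0.889183
Series (A, [0.889183], and F): 0.740818 × 0.889183 × 0.831936 = 0.5480

0.5480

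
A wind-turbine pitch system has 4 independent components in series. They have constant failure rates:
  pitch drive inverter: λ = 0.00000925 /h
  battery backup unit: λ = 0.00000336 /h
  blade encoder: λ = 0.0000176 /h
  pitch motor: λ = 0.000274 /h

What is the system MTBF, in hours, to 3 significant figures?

Series of exponential components: λ_sys = Σ λ_i
λ_sys = 0.00000925 + 0.00000336 + 0.0000176 + 0.000274 = 3.0421e-04 /h
MTBF = 1 / λ_sys = 3290 h

3290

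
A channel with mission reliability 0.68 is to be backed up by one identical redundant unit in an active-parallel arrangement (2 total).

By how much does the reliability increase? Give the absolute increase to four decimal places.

R_before = 0.68
R_after = 1 − (1 − 0.68)^2 = 0.8976
ΔR = 0.8976 − 0.68 = 0.2176

0.2176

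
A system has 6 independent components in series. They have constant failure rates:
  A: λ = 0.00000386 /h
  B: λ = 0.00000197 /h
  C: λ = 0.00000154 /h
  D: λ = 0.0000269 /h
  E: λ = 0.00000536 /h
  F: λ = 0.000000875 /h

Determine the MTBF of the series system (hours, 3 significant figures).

Series of exponential components: λ_sys = Σ λ_i
λ_sys = 0.00000386 + 0.00000197 + 0.00000154 + 0.0000269 + 0.00000536 + 0.000000875 = 4.0505e-05 /h
MTBF = 1 / λ_sys = 24700 h

24700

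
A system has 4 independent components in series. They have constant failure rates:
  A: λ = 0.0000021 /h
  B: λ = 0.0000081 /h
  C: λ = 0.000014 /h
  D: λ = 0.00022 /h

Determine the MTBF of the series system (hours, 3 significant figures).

4100

Series of exponential components: λ_sys = Σ λ_i
λ_sys = 0.0000021 + 0.0000081 + 0.000014 + 0.00022 = 2.4420e-04 /h
MTBF = 1 / λ_sys = 4100 h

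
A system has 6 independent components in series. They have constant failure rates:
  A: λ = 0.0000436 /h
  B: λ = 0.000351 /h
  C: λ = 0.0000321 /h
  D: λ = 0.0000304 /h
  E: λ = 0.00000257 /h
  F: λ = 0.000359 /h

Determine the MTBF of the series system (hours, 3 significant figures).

Series of exponential components: λ_sys = Σ λ_i
λ_sys = 0.0000436 + 0.000351 + 0.0000321 + 0.0000304 + 0.00000257 + 0.000359 = 8.1867e-04 /h
MTBF = 1 / λ_sys = 1220 h

1220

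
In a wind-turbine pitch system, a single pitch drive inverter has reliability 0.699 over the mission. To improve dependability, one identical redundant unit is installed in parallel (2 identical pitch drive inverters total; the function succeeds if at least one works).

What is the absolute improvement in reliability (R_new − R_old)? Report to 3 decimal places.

R_before = 0.699
R_after = 1 − (1 − 0.699)^2 = 0.909
ΔR = 0.909 − 0.699 = 0.210

0.210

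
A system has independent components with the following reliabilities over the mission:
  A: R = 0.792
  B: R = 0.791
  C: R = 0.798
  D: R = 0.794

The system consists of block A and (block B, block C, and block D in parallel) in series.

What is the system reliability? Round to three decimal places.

Parallel (B, C, and D): 1 − (1 − 0.79100)(1 − 0.79800)(1 − 0.79400) = 0.99130
Series (A and [0.99130]): 0.79200 × 0.99130 = 0.785

0.785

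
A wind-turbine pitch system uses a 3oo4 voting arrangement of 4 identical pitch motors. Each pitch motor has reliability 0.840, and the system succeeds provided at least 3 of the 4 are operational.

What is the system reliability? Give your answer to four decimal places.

R = Σ_{i=3}^{4} C(4,i) p^i (1−p)^{4−i} with p = 0.840
C(4,3)·0.840^3·0.160^1 = 0.379331
C(4,4)·0.840^4·0.160^0 = 0.497871
Sum = 0.8772

0.8772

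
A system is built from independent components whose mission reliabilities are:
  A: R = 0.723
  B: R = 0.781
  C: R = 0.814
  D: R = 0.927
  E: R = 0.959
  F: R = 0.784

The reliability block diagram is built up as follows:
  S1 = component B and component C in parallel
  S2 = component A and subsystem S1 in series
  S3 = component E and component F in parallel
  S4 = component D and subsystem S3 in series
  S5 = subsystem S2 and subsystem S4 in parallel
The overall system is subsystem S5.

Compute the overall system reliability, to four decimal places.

Parallel (B and C): 1 − (1 − 0.781000)(1 − 0.814000) = 0.959266
Series (A and [0.959266]): 0.723000 × 0.959266 = 0.693549
Parallel (E and F): 1 − (1 − 0.959000)(1 − 0.784000) = 0.991144
Series (D and [0.991144]): 0.927000 × 0.991144 = 0.918790
Parallel ([0.693549] and [0.918790]): 1 − (1 − 0.693549)(1 − 0.918790) = 0.9751

0.9751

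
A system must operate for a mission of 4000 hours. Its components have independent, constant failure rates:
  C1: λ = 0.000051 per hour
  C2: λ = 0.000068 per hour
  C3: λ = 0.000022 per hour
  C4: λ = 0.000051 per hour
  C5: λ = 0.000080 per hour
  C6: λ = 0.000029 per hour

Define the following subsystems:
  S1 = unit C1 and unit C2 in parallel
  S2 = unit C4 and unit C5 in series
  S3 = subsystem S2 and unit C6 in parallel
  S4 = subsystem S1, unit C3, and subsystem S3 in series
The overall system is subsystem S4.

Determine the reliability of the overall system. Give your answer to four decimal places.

0.8364

R(C1) = exp(−0.000051 × 4000) = 0.815462
R(C2) = exp(−0.000068 × 4000) = 0.761854
R(C3) = exp(−0.000022 × 4000) = 0.915761
R(C4) = exp(−0.000051 × 4000) = 0.815462
R(C5) = exp(−0.000080 × 4000) = 0.726149
R(C6) = exp(−0.000029 × 4000) = 0.890475
Parallel (C1 and C2): 1 − (1 − 0.815462)(1 − 0.761854) = 0.956053
Series (C4 and C5): 0.815462 × 0.726149 = 0.592147
Parallel ([0.592147] and C6): 1 − (1 − 0.592147)(1 − 0.890475) = 0.955330
Series ([0.956053], C3, and [0.955330]): 0.956053 × 0.915761 × 0.955330 = 0.8364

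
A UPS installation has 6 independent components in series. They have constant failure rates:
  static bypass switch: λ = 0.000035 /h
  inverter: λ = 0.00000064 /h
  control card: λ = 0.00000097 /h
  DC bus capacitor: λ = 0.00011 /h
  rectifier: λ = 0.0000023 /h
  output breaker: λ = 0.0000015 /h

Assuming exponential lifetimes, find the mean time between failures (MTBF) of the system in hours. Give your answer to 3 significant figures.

6650

Series of exponential components: λ_sys = Σ λ_i
λ_sys = 0.000035 + 0.00000064 + 0.00000097 + 0.00011 + 0.0000023 + 0.0000015 = 1.5041e-04 /h
MTBF = 1 / λ_sys = 6650 h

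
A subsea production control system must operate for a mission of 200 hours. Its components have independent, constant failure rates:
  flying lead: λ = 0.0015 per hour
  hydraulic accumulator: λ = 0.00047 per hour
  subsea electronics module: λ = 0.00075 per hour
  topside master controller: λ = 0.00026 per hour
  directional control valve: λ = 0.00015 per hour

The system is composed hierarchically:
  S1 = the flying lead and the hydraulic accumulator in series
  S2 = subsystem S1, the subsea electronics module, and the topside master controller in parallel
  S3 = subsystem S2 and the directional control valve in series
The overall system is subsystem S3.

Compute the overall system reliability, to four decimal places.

0.9682

R(flying lead) = exp(−0.0015 × 200) = 0.740818
R(hydraulic accumulator) = exp(−0.00047 × 200) = 0.910283
R(subsea electronics module) = exp(−0.00075 × 200) = 0.860708
R(topside master controller) = exp(−0.00026 × 200) = 0.949329
R(directional control valve) = exp(−0.00015 × 200) = 0.970446
Series (flying lead and hydraulic accumulator): 0.740818 × 0.910283 = 0.674354
Parallel ([0.674354], subsea electronics module, and topside master controller): 1 − (1 − 0.674354)(1 − 0.860708)(1 − 0.949329) = 0.997702
Series ([0.997702] and directional control valve): 0.997702 × 0.970446 = 0.9682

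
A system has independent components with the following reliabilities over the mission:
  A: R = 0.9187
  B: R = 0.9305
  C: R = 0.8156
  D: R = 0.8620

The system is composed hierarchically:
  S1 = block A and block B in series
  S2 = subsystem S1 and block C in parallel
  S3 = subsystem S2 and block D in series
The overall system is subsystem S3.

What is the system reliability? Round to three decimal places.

Series (A and B): 0.91870 × 0.93050 = 0.85485
Parallel ([0.85485] and C): 1 − (1 − 0.85485)(1 − 0.81560) = 0.97323
Series ([0.97323] and D): 0.97323 × 0.86200 = 0.839

0.839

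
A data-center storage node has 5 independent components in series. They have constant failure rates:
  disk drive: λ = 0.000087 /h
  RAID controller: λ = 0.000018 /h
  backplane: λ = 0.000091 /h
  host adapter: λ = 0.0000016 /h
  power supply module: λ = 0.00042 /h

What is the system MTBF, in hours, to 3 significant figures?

Series of exponential components: λ_sys = Σ λ_i
λ_sys = 0.000087 + 0.000018 + 0.000091 + 0.0000016 + 0.00042 = 6.1760e-04 /h
MTBF = 1 / λ_sys = 1620 h

1620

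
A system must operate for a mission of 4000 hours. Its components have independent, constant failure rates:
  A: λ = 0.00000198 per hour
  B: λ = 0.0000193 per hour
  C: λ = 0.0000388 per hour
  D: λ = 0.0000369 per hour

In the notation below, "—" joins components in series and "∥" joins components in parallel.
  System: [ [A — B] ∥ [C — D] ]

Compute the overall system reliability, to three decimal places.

R(A) = exp(−0.00000198 × 4000) = 0.99211
R(B) = exp(−0.0000193 × 4000) = 0.92570
R(C) = exp(−0.0000388 × 4000) = 0.85624
R(D) = exp(−0.0000369 × 4000) = 0.86278
Series (A and B): 0.99211 × 0.92570 = 0.91840
Series (C and D): 0.85624 × 0.86278 = 0.73875
Parallel ([0.91840] and [0.73875]): 1 − (1 − 0.91840)(1 − 0.73875) = 0.979

0.979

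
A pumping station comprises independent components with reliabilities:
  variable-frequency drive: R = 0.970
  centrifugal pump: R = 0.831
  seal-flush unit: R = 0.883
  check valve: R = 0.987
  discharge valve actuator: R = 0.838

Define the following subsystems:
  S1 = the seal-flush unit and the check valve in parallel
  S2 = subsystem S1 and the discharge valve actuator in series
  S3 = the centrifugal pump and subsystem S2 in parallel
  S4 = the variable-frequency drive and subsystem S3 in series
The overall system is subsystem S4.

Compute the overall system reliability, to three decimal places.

0.943

Parallel (seal-flush unit and check valve): 1 − (1 − 0.88300)(1 − 0.98700) = 0.99848
Series ([0.99848] and discharge valve actuator): 0.99848 × 0.83800 = 0.83673
Parallel (centrifugal pump and [0.83673]): 1 − (1 − 0.83100)(1 − 0.83673) = 0.97241
Series (variable-frequency drive and [0.97241]): 0.97000 × 0.97241 = 0.943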